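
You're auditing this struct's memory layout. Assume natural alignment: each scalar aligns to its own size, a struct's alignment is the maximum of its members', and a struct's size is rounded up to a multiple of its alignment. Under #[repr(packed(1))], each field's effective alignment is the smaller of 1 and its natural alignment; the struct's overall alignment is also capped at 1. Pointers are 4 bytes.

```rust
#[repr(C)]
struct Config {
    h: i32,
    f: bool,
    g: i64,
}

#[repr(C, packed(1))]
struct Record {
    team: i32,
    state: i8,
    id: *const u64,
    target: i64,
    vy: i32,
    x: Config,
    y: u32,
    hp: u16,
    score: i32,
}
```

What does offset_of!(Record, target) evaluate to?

Config: 0..4  h  (4B, 4-aligned); 4..5  f  (1B, 1-aligned); 5..8  -- padding (3B); 8..16  g  (8B, 8-aligned); sizeof = 16, alignof = 8
0..4  team  (4B, 1-aligned)
4..5  state  (1B, 1-aligned)
5..9  id  (4B, 1-aligned)
9..17  target  (8B, 1-aligned)

9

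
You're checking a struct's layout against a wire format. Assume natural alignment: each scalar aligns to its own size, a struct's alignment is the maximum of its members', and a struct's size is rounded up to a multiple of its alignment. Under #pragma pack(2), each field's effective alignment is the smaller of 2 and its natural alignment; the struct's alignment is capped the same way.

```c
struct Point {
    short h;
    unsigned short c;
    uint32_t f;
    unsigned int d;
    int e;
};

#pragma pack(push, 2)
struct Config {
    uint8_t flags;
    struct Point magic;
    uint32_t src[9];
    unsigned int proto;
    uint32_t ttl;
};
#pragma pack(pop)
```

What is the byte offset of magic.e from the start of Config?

14

Point: h at 0 (size 2, align 2) → ends 2; c at 2 (size 2, align 2) → ends 4; f at 4 (size 4, align 4) → ends 8; d at 8 (size 4, align 4) → ends 12; e at 12 (size 4, align 4) → ends 16; total 16 bytes, alignment 4
flags at 0 (size 1, align 1) → ends 1
pad 1 to align 2 for magic
magic at 2 (size 16, align 2) → ends 18
within Point: e at 12
2 + 12 = 14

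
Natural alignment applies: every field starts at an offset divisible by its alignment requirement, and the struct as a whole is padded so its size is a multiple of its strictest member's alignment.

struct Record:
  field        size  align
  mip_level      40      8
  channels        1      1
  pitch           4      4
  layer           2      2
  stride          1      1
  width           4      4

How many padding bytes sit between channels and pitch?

0..40  mip_level  (40B, 8-aligned)
40..41  channels  (1B, 1-aligned)
41..44  -- padding (3B)
44..48  pitch  (4B, 4-aligned)

3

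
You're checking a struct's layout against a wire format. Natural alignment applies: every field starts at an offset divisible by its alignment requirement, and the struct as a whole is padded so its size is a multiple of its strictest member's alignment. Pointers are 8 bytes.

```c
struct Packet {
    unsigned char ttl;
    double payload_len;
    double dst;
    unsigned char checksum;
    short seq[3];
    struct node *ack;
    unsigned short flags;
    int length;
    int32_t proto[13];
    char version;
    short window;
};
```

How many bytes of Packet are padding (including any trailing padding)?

11

ttl at 0 (size 1, align 1) → ends 1
pad 7 to align 8 for payload_len
payload_len at 8 (size 8, align 8) → ends 16
dst at 16 (size 8, align 8) → ends 24
checksum at 24 (size 1, align 1) → ends 25
pad 1 to align 2 for seq
seq at 26 (size 6, align 2) → ends 32
ack at 32 (size 8, align 8) → ends 40
flags at 40 (size 2, align 2) → ends 42
pad 2 to align 4 for length
length at 44 (size 4, align 4) → ends 48
proto at 48 (size 52, align 4) → ends 100
version at 100 (size 1, align 1) → ends 101
pad 1 to align 2 for window
window at 102 (size 2, align 2) → ends 104
total 104 bytes, alignment 8
data bytes 93, size 104 → padding 11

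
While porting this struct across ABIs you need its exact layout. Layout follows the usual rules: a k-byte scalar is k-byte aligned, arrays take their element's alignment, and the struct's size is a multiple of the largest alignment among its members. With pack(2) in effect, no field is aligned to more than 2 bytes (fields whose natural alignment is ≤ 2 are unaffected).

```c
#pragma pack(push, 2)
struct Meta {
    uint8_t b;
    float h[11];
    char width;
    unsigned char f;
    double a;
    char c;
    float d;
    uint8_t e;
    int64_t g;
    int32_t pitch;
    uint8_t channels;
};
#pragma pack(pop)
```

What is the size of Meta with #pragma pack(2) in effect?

78

0..1  b  (1B, 1-aligned)
1..2  -- padding (1B)
2..46  h  (44B, 2-aligned)
46..47  width  (1B, 1-aligned)
47..48  f  (1B, 1-aligned)
48..56  a  (8B, 2-aligned)
56..57  c  (1B, 1-aligned)
57..58  -- padding (1B)
58..62  d  (4B, 2-aligned)
62..63  e  (1B, 1-aligned)
63..64  -- padding (1B)
64..72  g  (8B, 2-aligned)
72..76  pitch  (4B, 2-aligned)
76..77  channels  (1B, 1-aligned)
77..78  -- tail padding (1B)
sizeof = 78, alignof = 2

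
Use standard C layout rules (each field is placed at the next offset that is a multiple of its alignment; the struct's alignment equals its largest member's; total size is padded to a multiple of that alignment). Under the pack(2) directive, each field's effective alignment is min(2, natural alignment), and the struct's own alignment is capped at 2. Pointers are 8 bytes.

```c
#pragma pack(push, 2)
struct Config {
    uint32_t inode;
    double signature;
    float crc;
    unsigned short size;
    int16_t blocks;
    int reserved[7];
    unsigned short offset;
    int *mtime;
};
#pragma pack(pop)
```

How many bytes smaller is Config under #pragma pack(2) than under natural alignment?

6

natural layout:
  @0: inode [4B, align 4] → 4
  +4 pad (align 8)
  @8: signature [8B, align 8] → 16
  @16: crc [4B, align 4] → 20
  @20: size [2B, align 2] → 22
  @22: blocks [2B, align 2] → 24
  @24: reserved [28B, align 4] → 52
  @52: offset [2B, align 2] → 54
  +2 pad (align 8)
  @56: mtime [8B, align 8] → 64
  size 64, align 8
packed(2) layout:
  @0: inode [4B, align 2] → 4
  @4: signature [8B, align 2] → 12
  @12: crc [4B, align 2] → 16
  @16: size [2B, align 2] → 18
  @18: blocks [2B, align 2] → 20
  @20: reserved [28B, align 2] → 48
  @48: offset [2B, align 2] → 50
  @50: mtime [8B, align 2] → 58
  size 58, align 2
64 − 58 = 6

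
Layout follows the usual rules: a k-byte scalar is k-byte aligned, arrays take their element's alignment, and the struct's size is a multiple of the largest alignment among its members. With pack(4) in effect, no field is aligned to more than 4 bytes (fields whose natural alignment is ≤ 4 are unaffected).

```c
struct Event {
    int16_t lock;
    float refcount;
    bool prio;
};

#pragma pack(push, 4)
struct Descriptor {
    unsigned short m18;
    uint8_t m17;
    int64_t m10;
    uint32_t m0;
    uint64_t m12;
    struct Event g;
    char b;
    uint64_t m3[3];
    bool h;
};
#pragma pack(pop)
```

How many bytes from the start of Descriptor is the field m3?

Event: @0: lock [2B, align 2] → 2; +2 pad (align 4); @4: refcount [4B, align 4] → 8; @8: prio [1B, align 1] → 9; +3 tail pad (align 4); size 12, align 4
@0: m18 [2B, align 2] → 2
@2: m17 [1B, align 1] → 3
+1 pad (align 4)
@4: m10 [8B, align 4] → 12
@12: m0 [4B, align 4] → 16
@16: m12 [8B, align 4] → 24
@24: g [12B, align 4] → 36
@36: b [1B, align 1] → 37
+3 pad (align 4)
@40: m3 [24B, align 4] → 64

40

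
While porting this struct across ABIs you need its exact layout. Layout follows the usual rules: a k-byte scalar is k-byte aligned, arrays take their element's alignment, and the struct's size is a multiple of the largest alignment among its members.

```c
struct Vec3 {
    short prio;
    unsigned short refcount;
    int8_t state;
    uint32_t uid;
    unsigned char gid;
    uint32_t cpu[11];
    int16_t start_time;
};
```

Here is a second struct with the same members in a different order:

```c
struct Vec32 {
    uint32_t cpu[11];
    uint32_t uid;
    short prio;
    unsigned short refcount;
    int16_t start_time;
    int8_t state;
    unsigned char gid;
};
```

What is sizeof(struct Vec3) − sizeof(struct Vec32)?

@0: prio [2B, align 2] → 2
@2: refcount [2B, align 2] → 4
@4: state [1B, align 1] → 5
+3 pad (align 4)
@8: uid [4B, align 4] → 12
@12: gid [1B, align 1] → 13
+3 pad (align 4)
@16: cpu [44B, align 4] → 60
@60: start_time [2B, align 2] → 62
+2 tail pad (align 4)
size 64, align 4
— Vec32 —
@0: cpu [44B, align 4] → 44
@44: uid [4B, align 4] → 48
@48: prio [2B, align 2] → 50
@50: refcount [2B, align 2] → 52
@52: start_time [2B, align 2] → 54
@54: state [1B, align 1] → 55
@55: gid [1B, align 1] → 56
size 56, align 4
64 − 56 = 8

8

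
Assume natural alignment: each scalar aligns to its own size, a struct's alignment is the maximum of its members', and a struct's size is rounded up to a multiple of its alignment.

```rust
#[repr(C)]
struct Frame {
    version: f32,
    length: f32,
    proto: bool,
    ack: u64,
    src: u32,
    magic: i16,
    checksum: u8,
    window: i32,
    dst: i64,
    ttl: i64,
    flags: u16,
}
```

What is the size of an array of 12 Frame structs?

0..4  version  (4B, 4-aligned)
4..8  length  (4B, 4-aligned)
8..9  proto  (1B, 1-aligned)
9..16  -- padding (7B)
16..24  ack  (8B, 8-aligned)
24..28  src  (4B, 4-aligned)
28..30  magic  (2B, 2-aligned)
30..31  checksum  (1B, 1-aligned)
31..32  -- padding (1B)
32..36  window  (4B, 4-aligned)
36..40  -- padding (4B)
40..48  dst  (8B, 8-aligned)
48..56  ttl  (8B, 8-aligned)
56..58  flags  (2B, 2-aligned)
58..64  -- tail padding (6B)
sizeof = 64, alignof = 8
array of 12: 12 × 64 = 768

768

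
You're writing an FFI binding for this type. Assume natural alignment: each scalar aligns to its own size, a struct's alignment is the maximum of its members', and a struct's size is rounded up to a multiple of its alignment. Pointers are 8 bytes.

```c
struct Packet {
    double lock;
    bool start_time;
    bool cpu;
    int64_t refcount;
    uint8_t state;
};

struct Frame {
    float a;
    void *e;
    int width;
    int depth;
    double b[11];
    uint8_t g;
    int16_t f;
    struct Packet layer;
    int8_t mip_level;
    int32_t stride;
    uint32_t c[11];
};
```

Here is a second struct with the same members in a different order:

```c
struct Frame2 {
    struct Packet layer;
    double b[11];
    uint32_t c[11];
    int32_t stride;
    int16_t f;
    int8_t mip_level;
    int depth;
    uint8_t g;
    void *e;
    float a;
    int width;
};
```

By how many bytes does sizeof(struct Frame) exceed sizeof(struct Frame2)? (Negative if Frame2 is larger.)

Packet: @0: lock [8B, align 8] → 8; @8: start_time [1B, align 1] → 9; @9: cpu [1B, align 1] → 10; +6 pad (align 8); @16: refcount [8B, align 8] → 24; @24: state [1B, align 1] → 25; +7 tail pad (align 8); size 32, align 8
@0: a [4B, align 4] → 4
+4 pad (align 8)
@8: e [8B, align 8] → 16
@16: width [4B, align 4] → 20
@20: depth [4B, align 4] → 24
@24: b [88B, align 8] → 112
@112: g [1B, align 1] → 113
+1 pad (align 2)
@114: f [2B, align 2] → 116
+4 pad (align 8)
@120: layer [32B, align 8] → 152
@152: mip_level [1B, align 1] → 153
+3 pad (align 4)
@156: stride [4B, align 4] → 160
@160: c [44B, align 4] → 204
+4 tail pad (align 8)
size 208, align 8
— Frame2 —
@0: layer [32B, align 8] → 32
@32: b [88B, align 8] → 120
@120: c [44B, align 4] → 164
@164: stride [4B, align 4] → 168
@168: f [2B, align 2] → 170
@170: mip_level [1B, align 1] → 171
+1 pad (align 4)
@172: depth [4B, align 4] → 176
@176: g [1B, align 1] → 177
+7 pad (align 8)
@184: e [8B, align 8] → 192
@192: a [4B, align 4] → 196
@196: width [4B, align 4] → 200
size 200, align 8
208 − 200 = 8

8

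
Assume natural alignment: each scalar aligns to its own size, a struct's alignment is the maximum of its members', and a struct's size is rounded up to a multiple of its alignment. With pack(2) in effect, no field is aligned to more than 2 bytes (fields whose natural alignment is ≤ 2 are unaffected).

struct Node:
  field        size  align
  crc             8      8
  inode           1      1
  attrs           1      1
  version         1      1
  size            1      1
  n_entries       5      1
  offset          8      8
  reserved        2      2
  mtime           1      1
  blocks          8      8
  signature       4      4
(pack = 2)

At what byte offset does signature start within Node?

0..8  crc  (8B, 2-aligned)
8..9  inode  (1B, 1-aligned)
9..10  attrs  (1B, 1-aligned)
10..11  version  (1B, 1-aligned)
11..12  size  (1B, 1-aligned)
12..17  n_entries  (5B, 1-aligned)
17..18  -- padding (1B)
18..26  offset  (8B, 2-aligned)
26..28  reserved  (2B, 2-aligned)
28..29  mtime  (1B, 1-aligned)
29..30  -- padding (1B)
30..38  blocks  (8B, 2-aligned)
38..42  signature  (4B, 2-aligned)

38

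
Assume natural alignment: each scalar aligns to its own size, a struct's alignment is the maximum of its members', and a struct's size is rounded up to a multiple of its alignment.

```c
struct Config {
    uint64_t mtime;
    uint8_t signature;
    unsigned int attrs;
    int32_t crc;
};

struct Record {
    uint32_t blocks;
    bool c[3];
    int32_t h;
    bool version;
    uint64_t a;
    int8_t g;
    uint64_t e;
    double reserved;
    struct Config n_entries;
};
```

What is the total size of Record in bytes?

Config: @0: mtime [8B, align 8] → 8; @8: signature [1B, align 1] → 9; +3 pad (align 4); @12: attrs [4B, align 4] → 16; @16: crc [4B, align 4] → 20; +4 tail pad (align 8); size 24, align 8
@0: blocks [4B, align 4] → 4
@4: c [3B, align 1] → 7
+1 pad (align 4)
@8: h [4B, align 4] → 12
@12: version [1B, align 1] → 13
+3 pad (align 8)
@16: a [8B, align 8] → 24
@24: g [1B, align 1] → 25
+7 pad (align 8)
@32: e [8B, align 8] → 40
@40: reserved [8B, align 8] → 48
@48: n_entries [24B, align 8] → 72
size 72, align 8

72 bytes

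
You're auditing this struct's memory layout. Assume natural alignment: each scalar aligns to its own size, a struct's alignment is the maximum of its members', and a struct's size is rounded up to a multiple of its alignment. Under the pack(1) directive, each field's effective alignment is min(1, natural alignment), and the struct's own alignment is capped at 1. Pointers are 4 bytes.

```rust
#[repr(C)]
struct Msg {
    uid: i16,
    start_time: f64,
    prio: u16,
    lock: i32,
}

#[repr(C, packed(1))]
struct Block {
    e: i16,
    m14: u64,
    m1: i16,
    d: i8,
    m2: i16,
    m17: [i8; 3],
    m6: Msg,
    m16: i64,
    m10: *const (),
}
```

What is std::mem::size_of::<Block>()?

Msg: 0..2  uid  (2B, 2-aligned); 2..8  -- padding (6B); 8..16  start_time  (8B, 8-aligned); 16..18  prio  (2B, 2-aligned); 18..20  -- padding (2B); 20..24  lock  (4B, 4-aligned); sizeof = 24, alignof = 8
0..2  e  (2B, 1-aligned)
2..10  m14  (8B, 1-aligned)
10..12  m1  (2B, 1-aligned)
12..13  d  (1B, 1-aligned)
13..15  m2  (2B, 1-aligned)
15..18  m17  (3B, 1-aligned)
18..42  m6  (24B, 1-aligned)
42..50  m16  (8B, 1-aligned)
50..54  m10  (4B, 1-aligned)
sizeof = 54, alignof = 1

54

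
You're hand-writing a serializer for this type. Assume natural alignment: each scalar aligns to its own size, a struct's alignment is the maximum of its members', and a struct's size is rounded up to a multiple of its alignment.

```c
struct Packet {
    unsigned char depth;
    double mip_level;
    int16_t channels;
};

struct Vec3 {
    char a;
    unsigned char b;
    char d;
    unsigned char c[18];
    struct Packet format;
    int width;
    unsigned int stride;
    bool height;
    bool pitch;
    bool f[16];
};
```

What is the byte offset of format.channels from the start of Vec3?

40

Packet: 0..1  depth  (1B, 1-aligned); 1..8  -- padding (7B); 8..16  mip_level  (8B, 8-aligned); 16..18  channels  (2B, 2-aligned); 18..24  -- tail padding (6B); sizeof = 24, alignof = 8
0..1  a  (1B, 1-aligned)
1..2  b  (1B, 1-aligned)
2..3  d  (1B, 1-aligned)
3..21  c  (18B, 1-aligned)
21..24  -- padding (3B)
24..48  format  (24B, 8-aligned)
within Packet: channels at 16
24 + 16 = 40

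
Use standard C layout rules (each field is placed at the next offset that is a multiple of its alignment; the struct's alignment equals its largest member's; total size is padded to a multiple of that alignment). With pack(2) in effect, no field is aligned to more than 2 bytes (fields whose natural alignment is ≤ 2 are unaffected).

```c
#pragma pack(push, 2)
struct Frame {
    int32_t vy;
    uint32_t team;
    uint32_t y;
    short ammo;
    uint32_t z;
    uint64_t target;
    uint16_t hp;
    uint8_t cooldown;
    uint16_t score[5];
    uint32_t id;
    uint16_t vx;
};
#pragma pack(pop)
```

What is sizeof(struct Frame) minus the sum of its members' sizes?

1

vy at 0 (size 4, align 2) → ends 4
team at 4 (size 4, align 2) → ends 8
y at 8 (size 4, align 2) → ends 12
ammo at 12 (size 2, align 2) → ends 14
z at 14 (size 4, align 2) → ends 18
target at 18 (size 8, align 2) → ends 26
hp at 26 (size 2, align 2) → ends 28
cooldown at 28 (size 1, align 1) → ends 29
pad 1 to align 2 for score
score at 30 (size 10, align 2) → ends 40
id at 40 (size 4, align 2) → ends 44
vx at 44 (size 2, align 2) → ends 46
total 46 bytes, alignment 2
data bytes 45, size 46 → padding 1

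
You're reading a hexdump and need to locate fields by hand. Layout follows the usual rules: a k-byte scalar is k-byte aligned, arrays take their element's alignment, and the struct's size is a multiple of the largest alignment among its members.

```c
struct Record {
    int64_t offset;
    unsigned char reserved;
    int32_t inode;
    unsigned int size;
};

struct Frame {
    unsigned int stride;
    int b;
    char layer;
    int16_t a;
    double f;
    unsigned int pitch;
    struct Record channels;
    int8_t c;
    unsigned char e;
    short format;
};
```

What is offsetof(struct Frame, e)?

57

Record: 0..8  offset  (8B, 8-aligned); 8..9  reserved  (1B, 1-aligned); 9..12  -- padding (3B); 12..16  inode  (4B, 4-aligned); 16..20  size  (4B, 4-aligned); 20..24  -- tail padding (4B); sizeof = 24, alignof = 8
0..4  stride  (4B, 4-aligned)
4..8  b  (4B, 4-aligned)
8..9  layer  (1B, 1-aligned)
9..10  -- padding (1B)
10..12  a  (2B, 2-aligned)
12..16  -- padding (4B)
16..24  f  (8B, 8-aligned)
24..28  pitch  (4B, 4-aligned)
28..32  -- padding (4B)
32..56  channels  (24B, 8-aligned)
56..57  c  (1B, 1-aligned)
57..58  e  (1B, 1-aligned)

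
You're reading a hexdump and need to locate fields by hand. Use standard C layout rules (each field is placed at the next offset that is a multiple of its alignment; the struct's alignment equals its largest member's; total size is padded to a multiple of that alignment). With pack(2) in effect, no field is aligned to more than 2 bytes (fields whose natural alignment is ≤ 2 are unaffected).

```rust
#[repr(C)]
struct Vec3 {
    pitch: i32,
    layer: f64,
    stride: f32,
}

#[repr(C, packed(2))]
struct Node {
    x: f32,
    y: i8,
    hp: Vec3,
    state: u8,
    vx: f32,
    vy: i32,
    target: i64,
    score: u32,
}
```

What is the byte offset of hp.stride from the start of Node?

22

Vec3: pitch at 0 (size 4, align 4) → ends 4; pad 4 to align 8 for layer; layer at 8 (size 8, align 8) → ends 16; stride at 16 (size 4, align 4) → ends 20; tail pad 4 to reach multiple of 8; total 24 bytes, alignment 8
x at 0 (size 4, align 2) → ends 4
y at 4 (size 1, align 1) → ends 5
pad 1 to align 2 for hp
hp at 6 (size 24, align 2) → ends 30
within Vec3: stride at 16
6 + 16 = 22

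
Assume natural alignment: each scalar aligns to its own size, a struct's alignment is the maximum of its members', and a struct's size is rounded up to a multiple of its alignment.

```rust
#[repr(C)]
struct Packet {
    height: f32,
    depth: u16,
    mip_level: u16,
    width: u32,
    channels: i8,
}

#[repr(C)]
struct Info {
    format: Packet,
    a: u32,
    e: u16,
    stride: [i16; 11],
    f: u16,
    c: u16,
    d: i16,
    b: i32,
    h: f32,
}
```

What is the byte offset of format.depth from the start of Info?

Packet: @0: height [4B, align 4] → 4; @4: depth [2B, align 2] → 6; @6: mip_level [2B, align 2] → 8; @8: width [4B, align 4] → 12; @12: channels [1B, align 1] → 13; +3 tail pad (align 4); size 16, align 4
@0: format [16B, align 4] → 16
within Packet: depth at 4
0 + 4 = 4

4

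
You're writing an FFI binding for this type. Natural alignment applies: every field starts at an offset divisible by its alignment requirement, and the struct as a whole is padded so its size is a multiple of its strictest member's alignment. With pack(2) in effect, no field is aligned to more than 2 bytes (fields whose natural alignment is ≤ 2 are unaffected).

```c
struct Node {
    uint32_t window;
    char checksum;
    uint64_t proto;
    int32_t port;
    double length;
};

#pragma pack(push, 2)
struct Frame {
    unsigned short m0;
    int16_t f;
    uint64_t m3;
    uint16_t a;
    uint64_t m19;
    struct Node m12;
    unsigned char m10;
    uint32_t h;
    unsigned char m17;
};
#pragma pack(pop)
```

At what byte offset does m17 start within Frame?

60

Node: 0..4  window  (4B, 4-aligned); 4..5  checksum  (1B, 1-aligned); 5..8  -- padding (3B); 8..16  proto  (8B, 8-aligned); 16..20  port  (4B, 4-aligned); 20..24  -- padding (4B); 24..32  length  (8B, 8-aligned); sizeof = 32, alignof = 8
0..2  m0  (2B, 2-aligned)
2..4  f  (2B, 2-aligned)
4..12  m3  (8B, 2-aligned)
12..14  a  (2B, 2-aligned)
14..22  m19  (8B, 2-aligned)
22..54  m12  (32B, 2-aligned)
54..55  m10  (1B, 1-aligned)
55..56  -- padding (1B)
56..60  h  (4B, 2-aligned)
60..61  m17  (1B, 1-aligned)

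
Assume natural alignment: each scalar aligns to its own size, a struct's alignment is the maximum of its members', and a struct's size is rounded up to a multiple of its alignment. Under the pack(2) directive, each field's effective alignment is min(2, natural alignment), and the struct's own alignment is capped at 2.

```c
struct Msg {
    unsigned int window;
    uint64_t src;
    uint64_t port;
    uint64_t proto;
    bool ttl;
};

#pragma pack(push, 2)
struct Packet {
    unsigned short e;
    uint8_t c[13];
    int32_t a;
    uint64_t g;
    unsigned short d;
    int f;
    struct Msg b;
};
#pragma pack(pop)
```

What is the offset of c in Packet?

Msg: @0: window [4B, align 4] → 4; +4 pad (align 8); @8: src [8B, align 8] → 16; @16: port [8B, align 8] → 24; @24: proto [8B, align 8] → 32; @32: ttl [1B, align 1] → 33; +7 tail pad (align 8); size 40, align 8
@0: e [2B, align 2] → 2
@2: c [13B, align 1] → 15

2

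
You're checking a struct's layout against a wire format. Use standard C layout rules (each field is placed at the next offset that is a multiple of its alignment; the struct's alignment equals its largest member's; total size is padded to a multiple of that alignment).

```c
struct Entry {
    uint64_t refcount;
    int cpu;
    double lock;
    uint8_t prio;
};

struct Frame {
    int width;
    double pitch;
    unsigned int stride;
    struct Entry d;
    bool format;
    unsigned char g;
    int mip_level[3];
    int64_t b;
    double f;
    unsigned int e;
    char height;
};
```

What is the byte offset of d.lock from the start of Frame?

Entry: 0..8  refcount  (8B, 8-aligned); 8..12  cpu  (4B, 4-aligned); 12..16  -- padding (4B); 16..24  lock  (8B, 8-aligned); 24..25  prio  (1B, 1-aligned); 25..32  -- tail padding (7B); sizeof = 32, alignof = 8
0..4  width  (4B, 4-aligned)
4..8  -- padding (4B)
8..16  pitch  (8B, 8-aligned)
16..20  stride  (4B, 4-aligned)
20..24  -- padding (4B)
24..56  d  (32B, 8-aligned)
within Entry: lock at 16
24 + 16 = 40

40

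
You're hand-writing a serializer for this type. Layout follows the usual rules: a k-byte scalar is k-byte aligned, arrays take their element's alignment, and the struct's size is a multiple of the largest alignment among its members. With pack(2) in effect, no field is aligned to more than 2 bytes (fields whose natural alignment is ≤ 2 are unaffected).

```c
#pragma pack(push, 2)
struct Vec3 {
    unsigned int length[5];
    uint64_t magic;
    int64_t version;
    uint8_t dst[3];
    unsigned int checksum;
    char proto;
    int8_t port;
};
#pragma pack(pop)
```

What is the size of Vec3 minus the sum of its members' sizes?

@0: length [20B, align 2] → 20
@20: magic [8B, align 2] → 28
@28: version [8B, align 2] → 36
@36: dst [3B, align 1] → 39
+1 pad (align 2)
@40: checksum [4B, align 2] → 44
@44: proto [1B, align 1] → 45
@45: port [1B, align 1] → 46
size 46, align 2
data bytes 45, size 46 → padding 1

1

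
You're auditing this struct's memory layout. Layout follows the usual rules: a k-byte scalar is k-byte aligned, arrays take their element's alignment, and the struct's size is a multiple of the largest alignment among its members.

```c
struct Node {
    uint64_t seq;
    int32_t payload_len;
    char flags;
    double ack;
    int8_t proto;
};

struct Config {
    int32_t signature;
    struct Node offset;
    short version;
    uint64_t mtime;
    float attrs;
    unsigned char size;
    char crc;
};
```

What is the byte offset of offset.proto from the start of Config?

32

Node: @0: seq [8B, align 8] → 8; @8: payload_len [4B, align 4] → 12; @12: flags [1B, align 1] → 13; +3 pad (align 8); @16: ack [8B, align 8] → 24; @24: proto [1B, align 1] → 25; +7 tail pad (align 8); size 32, align 8
@0: signature [4B, align 4] → 4
+4 pad (align 8)
@8: offset [32B, align 8] → 40
within Node: proto at 24
8 + 24 = 32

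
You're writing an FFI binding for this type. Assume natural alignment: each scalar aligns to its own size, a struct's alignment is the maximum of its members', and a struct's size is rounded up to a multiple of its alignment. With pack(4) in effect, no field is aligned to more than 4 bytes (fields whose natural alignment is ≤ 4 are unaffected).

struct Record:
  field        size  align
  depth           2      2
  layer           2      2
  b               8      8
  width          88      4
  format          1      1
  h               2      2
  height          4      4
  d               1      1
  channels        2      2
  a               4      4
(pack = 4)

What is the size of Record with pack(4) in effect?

116

depth at 0 (size 2, align 2) → ends 2
layer at 2 (size 2, align 2) → ends 4
b at 4 (size 8, align 4) → ends 12
width at 12 (size 88, align 4) → ends 100
format at 100 (size 1, align 1) → ends 101
pad 1 to align 2 for h
h at 102 (size 2, align 2) → ends 104
height at 104 (size 4, align 4) → ends 108
d at 108 (size 1, align 1) → ends 109
pad 1 to align 2 for channels
channels at 110 (size 2, align 2) → ends 112
a at 112 (size 4, align 4) → ends 116
total 116 bytes, alignment 4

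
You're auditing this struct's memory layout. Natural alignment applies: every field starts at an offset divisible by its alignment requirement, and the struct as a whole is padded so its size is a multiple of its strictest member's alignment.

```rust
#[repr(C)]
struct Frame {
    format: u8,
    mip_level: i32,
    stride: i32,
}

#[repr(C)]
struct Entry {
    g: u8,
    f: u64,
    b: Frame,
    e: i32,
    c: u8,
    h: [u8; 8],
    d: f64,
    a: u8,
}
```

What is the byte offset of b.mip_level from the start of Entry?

20

Frame: @0: format [1B, align 1] → 1; +3 pad (align 4); @4: mip_level [4B, align 4] → 8; @8: stride [4B, align 4] → 12; size 12, align 4
@0: g [1B, align 1] → 1
+7 pad (align 8)
@8: f [8B, align 8] → 16
@16: b [12B, align 4] → 28
within Frame: mip_level at 4
16 + 4 = 20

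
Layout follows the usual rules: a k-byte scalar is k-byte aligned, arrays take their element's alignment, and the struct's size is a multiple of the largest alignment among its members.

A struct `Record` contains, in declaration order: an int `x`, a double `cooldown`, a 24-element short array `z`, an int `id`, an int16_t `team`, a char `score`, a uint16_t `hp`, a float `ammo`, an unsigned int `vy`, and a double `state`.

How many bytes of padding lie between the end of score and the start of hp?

1

@0: x [4B, align 4] → 4
+4 pad (align 8)
@8: cooldown [8B, align 8] → 16
@16: z [48B, align 2] → 64
@64: id [4B, align 4] → 68
@68: team [2B, align 2] → 70
@70: score [1B, align 1] → 71
+1 pad (align 2)
@72: hp [2B, align 2] → 74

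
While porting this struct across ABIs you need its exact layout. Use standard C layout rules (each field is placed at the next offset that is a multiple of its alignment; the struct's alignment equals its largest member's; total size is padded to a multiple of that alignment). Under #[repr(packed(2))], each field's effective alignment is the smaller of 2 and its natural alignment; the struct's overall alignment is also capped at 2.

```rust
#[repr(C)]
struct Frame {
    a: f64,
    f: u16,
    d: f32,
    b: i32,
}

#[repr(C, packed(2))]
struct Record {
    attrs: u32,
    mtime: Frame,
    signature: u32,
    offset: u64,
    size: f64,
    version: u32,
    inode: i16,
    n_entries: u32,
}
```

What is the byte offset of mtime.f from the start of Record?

Frame: a at 0 (size 8, align 8) → ends 8; f at 8 (size 2, align 2) → ends 10; pad 2 to align 4 for d; d at 12 (size 4, align 4) → ends 16; b at 16 (size 4, align 4) → ends 20; tail pad 4 to reach multiple of 8; total 24 bytes, alignment 8
attrs at 0 (size 4, align 2) → ends 4
mtime at 4 (size 24, align 2) → ends 28
within Frame: f at 8
4 + 8 = 12

12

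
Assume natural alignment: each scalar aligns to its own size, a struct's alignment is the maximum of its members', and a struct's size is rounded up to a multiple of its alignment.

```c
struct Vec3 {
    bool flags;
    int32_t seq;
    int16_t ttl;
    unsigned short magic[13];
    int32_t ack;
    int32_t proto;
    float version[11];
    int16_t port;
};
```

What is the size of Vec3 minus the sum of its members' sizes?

@0: flags [1B, align 1] → 1
+3 pad (align 4)
@4: seq [4B, align 4] → 8
@8: ttl [2B, align 2] → 10
@10: magic [26B, align 2] → 36
@36: ack [4B, align 4] → 40
@40: proto [4B, align 4] → 44
@44: version [44B, align 4] → 88
@88: port [2B, align 2] → 90
+2 tail pad (align 4)
size 92, align 4
data bytes 87, size 92 → padding 5

5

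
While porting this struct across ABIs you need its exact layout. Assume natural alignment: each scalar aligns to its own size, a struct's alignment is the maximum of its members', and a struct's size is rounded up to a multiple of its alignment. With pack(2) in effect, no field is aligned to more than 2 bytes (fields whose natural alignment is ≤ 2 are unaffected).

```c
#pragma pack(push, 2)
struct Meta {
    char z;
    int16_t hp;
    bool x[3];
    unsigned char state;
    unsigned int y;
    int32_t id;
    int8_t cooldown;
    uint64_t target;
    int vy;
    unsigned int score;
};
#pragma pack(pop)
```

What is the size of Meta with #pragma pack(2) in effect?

z at 0 (size 1, align 1) → ends 1
pad 1 to align 2 for hp
hp at 2 (size 2, align 2) → ends 4
x at 4 (size 3, align 1) → ends 7
state at 7 (size 1, align 1) → ends 8
y at 8 (size 4, align 2) → ends 12
id at 12 (size 4, align 2) → ends 16
cooldown at 16 (size 1, align 1) → ends 17
pad 1 to align 2 for target
target at 18 (size 8, align 2) → ends 26
vy at 26 (size 4, align 2) → ends 30
score at 30 (size 4, align 2) → ends 34
total 34 bytes, alignment 2

34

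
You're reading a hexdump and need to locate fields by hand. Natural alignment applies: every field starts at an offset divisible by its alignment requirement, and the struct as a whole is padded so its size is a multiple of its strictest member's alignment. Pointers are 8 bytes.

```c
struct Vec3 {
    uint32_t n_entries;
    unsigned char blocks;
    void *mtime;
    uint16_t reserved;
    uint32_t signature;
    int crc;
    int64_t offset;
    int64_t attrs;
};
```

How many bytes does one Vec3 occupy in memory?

48 bytes

n_entries at 0 (size 4, align 4) → ends 4
blocks at 4 (size 1, align 1) → ends 5
pad 3 to align 8 for mtime
mtime at 8 (size 8, align 8) → ends 16
reserved at 16 (size 2, align 2) → ends 18
pad 2 to align 4 for signature
signature at 20 (size 4, align 4) → ends 24
crc at 24 (size 4, align 4) → ends 28
pad 4 to align 8 for offset
offset at 32 (size 8, align 8) → ends 40
attrs at 40 (size 8, align 8) → ends 48
total 48 bytes, alignment 8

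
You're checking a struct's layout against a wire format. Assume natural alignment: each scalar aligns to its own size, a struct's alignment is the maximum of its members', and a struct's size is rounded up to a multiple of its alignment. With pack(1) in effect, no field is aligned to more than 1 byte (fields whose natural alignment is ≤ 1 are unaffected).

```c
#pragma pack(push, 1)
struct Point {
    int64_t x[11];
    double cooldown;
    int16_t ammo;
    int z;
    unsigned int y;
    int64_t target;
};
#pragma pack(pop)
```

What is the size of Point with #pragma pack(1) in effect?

0..88  x  (88B, 1-aligned)
88..96  cooldown  (8B, 1-aligned)
96..98  ammo  (2B, 1-aligned)
98..102  z  (4B, 1-aligned)
102..106  y  (4B, 1-aligned)
106..114  target  (8B, 1-aligned)
sizeof = 114, alignof = 1

114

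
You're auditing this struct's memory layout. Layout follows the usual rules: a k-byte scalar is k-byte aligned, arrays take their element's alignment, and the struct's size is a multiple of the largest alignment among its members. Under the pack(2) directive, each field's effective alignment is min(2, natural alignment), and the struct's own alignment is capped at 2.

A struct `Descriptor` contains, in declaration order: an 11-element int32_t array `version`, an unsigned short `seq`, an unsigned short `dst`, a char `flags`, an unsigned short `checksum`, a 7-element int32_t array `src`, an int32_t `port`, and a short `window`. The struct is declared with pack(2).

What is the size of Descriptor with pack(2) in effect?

86

version at 0 (size 44, align 2) → ends 44
seq at 44 (size 2, align 2) → ends 46
dst at 46 (size 2, align 2) → ends 48
flags at 48 (size 1, align 1) → ends 49
pad 1 to align 2 for checksum
checksum at 50 (size 2, align 2) → ends 52
src at 52 (size 28, align 2) → ends 80
port at 80 (size 4, align 2) → ends 84
window at 84 (size 2, align 2) → ends 86
total 86 bytes, alignment 2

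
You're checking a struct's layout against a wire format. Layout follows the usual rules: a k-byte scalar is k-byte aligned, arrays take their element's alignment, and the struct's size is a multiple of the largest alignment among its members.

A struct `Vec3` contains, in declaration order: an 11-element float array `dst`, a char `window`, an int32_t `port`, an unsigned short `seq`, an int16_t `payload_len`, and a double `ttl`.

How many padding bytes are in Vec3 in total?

3

@0: dst [44B, align 4] → 44
@44: window [1B, align 1] → 45
+3 pad (align 4)
@48: port [4B, align 4] → 52
@52: seq [2B, align 2] → 54
@54: payload_len [2B, align 2] → 56
@56: ttl [8B, align 8] → 64
size 64, align 8
data bytes 61, size 64 → padding 3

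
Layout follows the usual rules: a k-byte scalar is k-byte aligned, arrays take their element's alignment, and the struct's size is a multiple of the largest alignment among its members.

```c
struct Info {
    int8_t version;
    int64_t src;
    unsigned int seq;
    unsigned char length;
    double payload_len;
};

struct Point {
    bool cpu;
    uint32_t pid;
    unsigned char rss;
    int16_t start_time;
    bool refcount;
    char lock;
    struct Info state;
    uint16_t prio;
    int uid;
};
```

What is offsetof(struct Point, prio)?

Info: 0..1  version  (1B, 1-aligned); 1..8  -- padding (7B); 8..16  src  (8B, 8-aligned); 16..20  seq  (4B, 4-aligned); 20..21  length  (1B, 1-aligned); 21..24  -- padding (3B); 24..32  payload_len  (8B, 8-aligned); sizeof = 32, alignof = 8
0..1  cpu  (1B, 1-aligned)
1..4  -- padding (3B)
4..8  pid  (4B, 4-aligned)
8..9  rss  (1B, 1-aligned)
9..10  -- padding (1B)
10..12  start_time  (2B, 2-aligned)
12..13  refcount  (1B, 1-aligned)
13..14  lock  (1B, 1-aligned)
14..16  -- padding (2B)
16..48  state  (32B, 8-aligned)
48..50  prio  (2B, 2-aligned)

48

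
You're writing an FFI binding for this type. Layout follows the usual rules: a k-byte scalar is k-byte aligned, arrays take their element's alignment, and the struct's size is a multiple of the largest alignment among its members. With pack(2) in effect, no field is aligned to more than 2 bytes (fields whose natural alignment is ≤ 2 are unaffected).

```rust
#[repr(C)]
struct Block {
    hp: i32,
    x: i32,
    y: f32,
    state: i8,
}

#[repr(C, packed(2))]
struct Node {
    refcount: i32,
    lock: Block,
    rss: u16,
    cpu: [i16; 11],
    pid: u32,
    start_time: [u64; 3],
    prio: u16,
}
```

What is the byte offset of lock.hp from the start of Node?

4

Block: hp at 0 (size 4, align 4) → ends 4; x at 4 (size 4, align 4) → ends 8; y at 8 (size 4, align 4) → ends 12; state at 12 (size 1, align 1) → ends 13; tail pad 3 to reach multiple of 4; total 16 bytes, alignment 4
refcount at 0 (size 4, align 2) → ends 4
lock at 4 (size 16, align 2) → ends 20
within Block: hp at 0
4 + 0 = 4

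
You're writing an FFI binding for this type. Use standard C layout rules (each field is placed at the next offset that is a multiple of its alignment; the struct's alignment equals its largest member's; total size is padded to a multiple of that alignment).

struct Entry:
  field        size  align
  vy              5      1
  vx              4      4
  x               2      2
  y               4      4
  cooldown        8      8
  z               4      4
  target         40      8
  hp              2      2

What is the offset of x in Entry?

@0: vy [5B, align 1] → 5
+3 pad (align 4)
@8: vx [4B, align 4] → 12
@12: x [2B, align 2] → 14

12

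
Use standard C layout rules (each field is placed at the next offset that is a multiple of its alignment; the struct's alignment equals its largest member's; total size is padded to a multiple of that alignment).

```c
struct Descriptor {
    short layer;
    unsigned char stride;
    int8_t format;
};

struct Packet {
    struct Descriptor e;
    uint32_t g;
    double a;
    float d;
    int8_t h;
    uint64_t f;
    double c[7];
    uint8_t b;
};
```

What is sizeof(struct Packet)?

Descriptor: 0..2  layer  (2B, 2-aligned); 2..3  stride  (1B, 1-aligned); 3..4  format  (1B, 1-aligned); sizeof = 4, alignof = 2
0..4  e  (4B, 2-aligned)
4..8  g  (4B, 4-aligned)
8..16  a  (8B, 8-aligned)
16..20  d  (4B, 4-aligned)
20..21  h  (1B, 1-aligned)
21..24  -- padding (3B)
24..32  f  (8B, 8-aligned)
32..88  c  (56B, 8-aligned)
88..89  b  (1B, 1-aligned)
89..96  -- tail padding (7B)
sizeof = 96, alignof = 8

96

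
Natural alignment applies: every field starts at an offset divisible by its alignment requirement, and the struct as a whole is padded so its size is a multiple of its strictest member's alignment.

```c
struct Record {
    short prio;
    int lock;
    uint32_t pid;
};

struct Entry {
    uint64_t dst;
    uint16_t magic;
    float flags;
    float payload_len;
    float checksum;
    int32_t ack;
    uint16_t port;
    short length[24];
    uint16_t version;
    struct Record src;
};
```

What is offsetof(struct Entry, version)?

78

Record: prio at 0 (size 2, align 2) → ends 2; pad 2 to align 4 for lock; lock at 4 (size 4, align 4) → ends 8; pid at 8 (size 4, align 4) → ends 12; total 12 bytes, alignment 4
dst at 0 (size 8, align 8) → ends 8
magic at 8 (size 2, align 2) → ends 10
pad 2 to align 4 for flags
flags at 12 (size 4, align 4) → ends 16
payload_len at 16 (size 4, align 4) → ends 20
checksum at 20 (size 4, align 4) → ends 24
ack at 24 (size 4, align 4) → ends 28
port at 28 (size 2, align 2) → ends 30
length at 30 (size 48, align 2) → ends 78
version at 78 (size 2, align 2) → ends 80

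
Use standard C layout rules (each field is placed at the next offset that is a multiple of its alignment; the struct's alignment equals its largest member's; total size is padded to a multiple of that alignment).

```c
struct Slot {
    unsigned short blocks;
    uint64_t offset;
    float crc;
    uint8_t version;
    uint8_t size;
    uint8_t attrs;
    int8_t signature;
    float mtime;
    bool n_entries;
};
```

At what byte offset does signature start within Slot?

0..2  blocks  (2B, 2-aligned)
2..8  -- padding (6B)
8..16  offset  (8B, 8-aligned)
16..20  crc  (4B, 4-aligned)
20..21  version  (1B, 1-aligned)
21..22  size  (1B, 1-aligned)
22..23  attrs  (1B, 1-aligned)
23..24  signature  (1B, 1-aligned)

23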